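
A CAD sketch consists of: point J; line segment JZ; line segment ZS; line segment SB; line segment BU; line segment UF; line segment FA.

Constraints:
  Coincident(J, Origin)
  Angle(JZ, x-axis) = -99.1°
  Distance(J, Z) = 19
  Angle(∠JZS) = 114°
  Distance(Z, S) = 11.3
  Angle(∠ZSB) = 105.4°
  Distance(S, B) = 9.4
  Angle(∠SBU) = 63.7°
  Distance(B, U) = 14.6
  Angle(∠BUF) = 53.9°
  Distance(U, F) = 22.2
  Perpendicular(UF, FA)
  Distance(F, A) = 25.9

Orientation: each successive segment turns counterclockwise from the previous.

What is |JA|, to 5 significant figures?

41.723

∠BUF = 53.9° gives UF at -76.100° from the x-axis; with |UF| = 22.2, F = (5.3168, -34.737). The perpendicularity gives FA at right angles to UF, so FA runs at 13.900°; with |FA| = 25.9, A = (30.458, -28.515). Then |JA| = |A − J| = 41.723.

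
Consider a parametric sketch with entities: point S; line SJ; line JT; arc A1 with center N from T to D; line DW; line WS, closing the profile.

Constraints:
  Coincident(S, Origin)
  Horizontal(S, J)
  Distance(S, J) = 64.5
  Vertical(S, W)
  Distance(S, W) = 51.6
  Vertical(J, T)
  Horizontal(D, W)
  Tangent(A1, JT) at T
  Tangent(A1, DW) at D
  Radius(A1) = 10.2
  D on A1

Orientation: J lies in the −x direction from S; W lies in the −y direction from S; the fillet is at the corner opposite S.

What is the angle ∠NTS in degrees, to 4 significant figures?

32.69°

The virtual corner opposite S is at (-64.50, -51.60). Tangency of A1 to JT means the radius NT is perpendicular to JT and the tangent condition forces ND to be normal to DW, with radius 10.2, so the center N sits 10.2 in from both sides at N = (-54.30, -41.40). That places the tangent points at T = (-64.50, -41.40) on JT and D = (-54.30, -51.60) on DW. Then cos ∠NTS = TN·TS / (|TN||TS|), giving 32.69°.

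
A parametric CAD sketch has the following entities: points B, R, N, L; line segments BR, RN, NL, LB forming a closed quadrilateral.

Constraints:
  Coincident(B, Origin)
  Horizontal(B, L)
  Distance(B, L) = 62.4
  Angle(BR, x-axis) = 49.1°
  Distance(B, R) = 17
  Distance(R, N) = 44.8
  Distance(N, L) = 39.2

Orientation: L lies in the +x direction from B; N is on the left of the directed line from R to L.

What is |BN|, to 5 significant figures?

61.276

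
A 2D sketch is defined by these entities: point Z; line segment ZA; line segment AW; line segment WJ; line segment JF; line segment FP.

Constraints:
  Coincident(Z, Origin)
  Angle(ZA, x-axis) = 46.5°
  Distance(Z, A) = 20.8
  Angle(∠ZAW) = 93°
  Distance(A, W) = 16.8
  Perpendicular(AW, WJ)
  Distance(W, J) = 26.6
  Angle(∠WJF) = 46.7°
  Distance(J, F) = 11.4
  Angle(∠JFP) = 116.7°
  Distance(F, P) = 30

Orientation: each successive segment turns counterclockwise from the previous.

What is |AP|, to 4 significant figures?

19.77

Z is at the origin; ZA runs at 46.5° with length 20.8, so A = (14.32, 15.09). ∠ZAW = 93.0° gives AW at 133.5° from the x-axis; with |AW| = 16.8, W = (2.753, 27.27). AW is perpendicular to WJ, so WJ runs at -136.5°; with |WJ| = 26.6, J = (-16.54, 8.964). ∠WJF = 46.7° gives JF at -3.200° from the x-axis; with |JF| = 11.4, F = (-5.159, 8.327). ∠JFP = 116.7° gives FP at 60.10° from the x-axis; with |FP| = 30.0, P = (9.795, 34.33). Then |AP| = |P − A| = 19.77.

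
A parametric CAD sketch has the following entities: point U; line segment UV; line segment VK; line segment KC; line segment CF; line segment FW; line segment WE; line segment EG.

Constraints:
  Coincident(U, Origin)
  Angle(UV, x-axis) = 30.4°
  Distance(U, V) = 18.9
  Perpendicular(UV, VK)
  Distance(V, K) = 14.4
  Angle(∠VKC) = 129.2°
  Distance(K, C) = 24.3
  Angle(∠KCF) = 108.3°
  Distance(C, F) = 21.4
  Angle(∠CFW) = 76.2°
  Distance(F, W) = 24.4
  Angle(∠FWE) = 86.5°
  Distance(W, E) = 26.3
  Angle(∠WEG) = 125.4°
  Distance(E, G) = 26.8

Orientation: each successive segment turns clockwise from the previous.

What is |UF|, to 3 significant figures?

25.6

U is at the origin; UV runs at 30.4° with length 18.9, so V = (16.3, 9.56). The perpendicularity gives VK at right angles to UV, so VK runs at -59.6°; with |VK| = 14.4, K = (23.6, -2.86). ∠VKC = 129.2° gives KC at -110° from the x-axis; with |KC| = 24.3, C = (15.1, -25.6). ∠KCF = 108.3° gives CF at 178° from the x-axis; with |CF| = 21.4, F = (-6.27, -24.8). Then |UF| = |F − U| = 25.6.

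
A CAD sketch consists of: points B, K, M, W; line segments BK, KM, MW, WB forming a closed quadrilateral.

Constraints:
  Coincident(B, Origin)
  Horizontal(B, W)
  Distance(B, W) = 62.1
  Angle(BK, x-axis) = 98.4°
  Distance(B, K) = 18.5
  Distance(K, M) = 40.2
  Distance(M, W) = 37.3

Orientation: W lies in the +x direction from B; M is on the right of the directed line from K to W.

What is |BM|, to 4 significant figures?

27.86

B is at the origin; B and W share the same y with |BW| = 62.1 and W in +x, so W = (62.1, 0). BK runs at 98.4° with |BK| = 18.5, so K = (-2.703, 18.30). M is determined by |KM| = 40.2 and |MW| = 37.3 together: it lies at the intersection of circle(K, 40.2) and circle(W, 37.3). With |KW| = 67.34, the foot of the radical line on KW is 35.34 from K and the perpendicular offset is √(40.2² − 35.34²) = 19.17. Taking the right-of-KW solution: M = (26.10, -9.746).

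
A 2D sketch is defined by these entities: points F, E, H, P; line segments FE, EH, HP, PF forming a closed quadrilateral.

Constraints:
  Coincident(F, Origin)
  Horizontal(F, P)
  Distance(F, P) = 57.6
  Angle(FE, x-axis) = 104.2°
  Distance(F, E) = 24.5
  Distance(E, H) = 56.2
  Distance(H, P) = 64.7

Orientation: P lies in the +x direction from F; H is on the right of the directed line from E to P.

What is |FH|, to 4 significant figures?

31.99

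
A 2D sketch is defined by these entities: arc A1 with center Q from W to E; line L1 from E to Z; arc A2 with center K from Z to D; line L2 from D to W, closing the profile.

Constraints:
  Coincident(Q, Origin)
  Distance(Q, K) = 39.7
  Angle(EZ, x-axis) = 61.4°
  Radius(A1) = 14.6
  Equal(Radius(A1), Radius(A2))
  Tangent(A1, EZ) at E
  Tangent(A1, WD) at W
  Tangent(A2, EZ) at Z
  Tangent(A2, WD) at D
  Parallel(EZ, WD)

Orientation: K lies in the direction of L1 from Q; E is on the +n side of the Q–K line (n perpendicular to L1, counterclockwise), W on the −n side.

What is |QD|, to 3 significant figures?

42.3

The slot axis is L1's direction at 61.4°, so u = (cos 61.4°, sin 61.4°) = (0.479, 0.878) and n = (−sin 61.4°, cos 61.4°) = (-0.878, 0.479). Q is at the origin and K lies 39.7 along u from Q, so K = 39.7·u = (19.0, 34.9). Tangency of A1 to both parallel lines with radius 14.6 puts E and W at Q ± 14.6·n: E = (-12.8, 6.99), W = (12.8, -6.99). Equal radii place Z and D the same way about K: Z = K + 14.6·n = (6.19, 41.8), D = K − 14.6·n = (31.8, 27.9). Then |QD| = |D − Q| = 42.3.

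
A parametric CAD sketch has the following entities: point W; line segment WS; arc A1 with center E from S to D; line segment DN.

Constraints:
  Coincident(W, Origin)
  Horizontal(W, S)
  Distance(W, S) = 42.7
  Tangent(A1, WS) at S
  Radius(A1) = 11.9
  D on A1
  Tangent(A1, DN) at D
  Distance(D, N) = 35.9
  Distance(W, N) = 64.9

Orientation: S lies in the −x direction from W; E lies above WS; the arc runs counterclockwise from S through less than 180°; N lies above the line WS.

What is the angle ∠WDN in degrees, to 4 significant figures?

133.0°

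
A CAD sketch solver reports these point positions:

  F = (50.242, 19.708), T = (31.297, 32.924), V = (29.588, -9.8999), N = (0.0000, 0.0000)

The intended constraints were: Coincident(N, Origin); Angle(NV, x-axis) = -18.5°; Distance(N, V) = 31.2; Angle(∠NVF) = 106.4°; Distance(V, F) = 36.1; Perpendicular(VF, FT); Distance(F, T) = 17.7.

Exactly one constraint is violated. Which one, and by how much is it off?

Distance(F, T) = 17.7 — off by 5.40.

N = (0.00, 0.00) ✓; NV at -18.50° ✓; |NV| = 31.20 ✓; ∠NVF = 106.4° ✓; |VF| = 36.10 ✓; ∠(VF, FT) = 90.00° ✓; |FT| = 23.10 ✗.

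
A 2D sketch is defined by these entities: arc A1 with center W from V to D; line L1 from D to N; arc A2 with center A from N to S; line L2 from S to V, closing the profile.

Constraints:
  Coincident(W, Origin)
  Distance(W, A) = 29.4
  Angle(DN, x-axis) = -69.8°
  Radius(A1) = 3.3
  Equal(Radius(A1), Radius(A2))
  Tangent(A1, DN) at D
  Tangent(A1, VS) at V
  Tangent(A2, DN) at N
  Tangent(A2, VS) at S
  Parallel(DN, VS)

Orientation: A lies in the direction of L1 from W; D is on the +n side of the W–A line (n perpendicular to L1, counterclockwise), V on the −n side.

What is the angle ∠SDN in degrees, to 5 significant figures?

12.653°

The slot axis is L1's direction at -69.8°, so u = (cos -69.8°, sin -69.8°) = (0.34530, -0.93849) and n = (−sin -69.8°, cos -69.8°) = (0.93849, 0.34530). W is at the origin and A lies 29.4 along u from W, so A = 29.4·u = (10.152, -27.592). Tangency of A1 to both parallel lines with radius 3.3 puts D and V at W ± 3.3·n: D = (3.0970, 1.1395), V = (-3.0970, -1.1395). Equal radii place N and S the same way about A: N = A + 3.3·n = (13.249, -26.452), S = A − 3.3·n = (7.0547, -28.731). Then cos ∠SDN = DS·DN / (|DS||DN|), giving 12.653°.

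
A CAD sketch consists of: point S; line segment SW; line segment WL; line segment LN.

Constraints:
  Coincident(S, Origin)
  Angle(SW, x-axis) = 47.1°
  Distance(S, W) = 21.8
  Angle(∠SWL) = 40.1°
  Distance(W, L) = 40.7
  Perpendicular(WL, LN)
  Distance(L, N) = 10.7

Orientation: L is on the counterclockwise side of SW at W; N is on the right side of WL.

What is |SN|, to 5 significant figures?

34.487

∠SWL = 40.1°, so WL runs at 47.1° + (180° − 40.1°) = 187.00° from the x-axis; with |WL| = 40.7, L = W + 40.7·(cos 187.00°, sin 187.00°) = (-25.557, 11.009). WL ⟂ LN; with |LN| = 10.7 on the right of WL, N = L + 10.7·(-0.12187, 0.99255) = (-26.861, 21.630). Then |SN| = |N − S| = 34.487.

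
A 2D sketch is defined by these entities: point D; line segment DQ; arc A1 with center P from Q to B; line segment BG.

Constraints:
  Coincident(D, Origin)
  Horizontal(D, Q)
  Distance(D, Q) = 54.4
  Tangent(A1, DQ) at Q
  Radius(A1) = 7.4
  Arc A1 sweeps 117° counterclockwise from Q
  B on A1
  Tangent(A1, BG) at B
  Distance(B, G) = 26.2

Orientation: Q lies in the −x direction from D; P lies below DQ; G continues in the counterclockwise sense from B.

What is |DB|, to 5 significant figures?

61.935

The tangent condition forces PQ to be normal to DQ, so P = Q + (0, -7.4) = (-54.400, -7.4000). On A1, Q sits at bearing 90° from P; a 117° counterclockwise sweep puts B at bearing 207°, so B = P + 7.4·(cos 207°, sin 207°) = (-60.993, -10.760). Then |DB| = |B − D| = 61.935.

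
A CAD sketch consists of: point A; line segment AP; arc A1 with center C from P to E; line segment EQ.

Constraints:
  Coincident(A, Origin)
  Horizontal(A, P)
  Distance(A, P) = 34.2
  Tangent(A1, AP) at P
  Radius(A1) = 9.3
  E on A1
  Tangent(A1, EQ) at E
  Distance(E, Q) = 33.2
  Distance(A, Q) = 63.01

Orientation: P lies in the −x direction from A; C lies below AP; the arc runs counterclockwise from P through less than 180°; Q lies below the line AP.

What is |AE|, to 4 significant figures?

44.15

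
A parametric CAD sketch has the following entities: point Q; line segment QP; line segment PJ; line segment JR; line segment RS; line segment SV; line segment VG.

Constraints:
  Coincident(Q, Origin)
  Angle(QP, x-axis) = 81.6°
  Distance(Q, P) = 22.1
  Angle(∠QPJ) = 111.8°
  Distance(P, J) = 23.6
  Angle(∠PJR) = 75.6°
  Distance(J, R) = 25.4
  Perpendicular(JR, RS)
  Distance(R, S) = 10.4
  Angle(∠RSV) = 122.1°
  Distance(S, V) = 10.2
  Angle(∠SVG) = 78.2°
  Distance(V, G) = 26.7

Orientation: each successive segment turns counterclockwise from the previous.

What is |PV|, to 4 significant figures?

12.97

JR ⟂ RS, so RS runs at -15.80°; with |RS| = 10.4, S = (-14.08, 6.462). ∠RSV = 122.1° gives SV at 42.10° from the x-axis; with |SV| = 10.2, V = (-6.509, 13.30). Then |PV| = |V − P| = 12.97.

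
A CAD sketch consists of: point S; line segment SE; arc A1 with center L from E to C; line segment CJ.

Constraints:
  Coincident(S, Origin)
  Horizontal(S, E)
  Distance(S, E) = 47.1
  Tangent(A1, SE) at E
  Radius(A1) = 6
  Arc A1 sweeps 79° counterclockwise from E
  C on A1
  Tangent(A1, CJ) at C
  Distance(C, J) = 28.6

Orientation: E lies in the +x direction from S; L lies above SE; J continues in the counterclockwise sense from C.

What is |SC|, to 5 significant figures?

53.212

The tangent condition forces LE to be normal to SE, so L = E + (0, 6) = (47.100, 6.0000). On A1, E sits at bearing -90° from L; a 79° counterclockwise sweep puts C at bearing -11°, so C = L + 6.0·(cos -11°, sin -11°) = (52.990, 4.8551). Then |SC| = |C − S| = 53.212.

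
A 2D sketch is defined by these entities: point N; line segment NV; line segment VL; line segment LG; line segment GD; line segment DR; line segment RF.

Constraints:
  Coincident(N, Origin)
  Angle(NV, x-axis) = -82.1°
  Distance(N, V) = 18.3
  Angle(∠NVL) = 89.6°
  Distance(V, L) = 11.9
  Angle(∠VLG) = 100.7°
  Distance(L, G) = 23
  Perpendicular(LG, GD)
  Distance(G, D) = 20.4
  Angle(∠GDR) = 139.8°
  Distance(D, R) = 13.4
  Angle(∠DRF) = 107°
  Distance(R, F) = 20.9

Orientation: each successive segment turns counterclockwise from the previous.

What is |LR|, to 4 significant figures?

33.83

N is at the origin; NV runs at -82.1° with length 18.3, so V = (2.515, -18.13). ∠NVL = 89.6° gives VL at 8.300° from the x-axis; with |VL| = 11.9, L = (14.29, -16.41). ∠VLG = 100.7° gives LG at 87.60° from the x-axis; with |LG| = 23.0, G = (15.25, 6.571). LG is perpendicular to GD, so GD runs at 177.6°; with |GD| = 20.4, D = (-5.128, 7.426). ∠GDR = 139.8° gives DR at -142.2° from the x-axis; with |DR| = 13.4, R = (-15.72, -0.7874). Then |LR| = |R − L| = 33.83.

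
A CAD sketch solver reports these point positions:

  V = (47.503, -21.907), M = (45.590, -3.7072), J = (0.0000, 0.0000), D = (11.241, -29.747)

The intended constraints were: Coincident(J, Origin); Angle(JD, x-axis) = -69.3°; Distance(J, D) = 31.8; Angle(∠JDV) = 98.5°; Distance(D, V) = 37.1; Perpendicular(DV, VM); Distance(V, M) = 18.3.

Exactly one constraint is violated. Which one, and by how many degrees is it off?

Perpendicular(DV, VM) — off by 6.20°.

J = (0.00, 0.00) ✓; JD at -69.30° ✓; |JD| = 31.80 ✓; ∠JDV = 98.50° ✓; |DV| = 37.10 ✓; ∠(DV, VM) = 83.80° ✗; |VM| = 18.30 ✓.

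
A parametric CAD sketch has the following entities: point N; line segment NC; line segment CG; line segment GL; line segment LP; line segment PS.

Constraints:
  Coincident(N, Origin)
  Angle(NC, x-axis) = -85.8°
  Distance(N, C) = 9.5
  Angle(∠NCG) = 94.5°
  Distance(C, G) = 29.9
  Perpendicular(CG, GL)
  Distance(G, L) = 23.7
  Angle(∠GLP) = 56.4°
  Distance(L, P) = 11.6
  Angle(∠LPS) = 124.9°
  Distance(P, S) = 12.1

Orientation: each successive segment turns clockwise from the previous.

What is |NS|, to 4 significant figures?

21.15

N is at the origin; NC runs at -85.8° with length 9.5, so C = (0.6958, -9.474). ∠NCG = 94.5° gives CG at -171.3° from the x-axis; with |CG| = 29.9, G = (-28.86, -14.00). CG ⟂ GL, so GL runs at 98.70°; with |GL| = 23.7, L = (-32.45, 9.430). ∠GLP = 56.4° gives LP at -24.90° from the x-axis; with |LP| = 11.6, P = (-21.92, 4.546). ∠LPS = 124.9° gives PS at -80.00° from the x-axis; with |PS| = 12.1, S = (-19.82, -7.370). Then |NS| = |S − N| = 21.15.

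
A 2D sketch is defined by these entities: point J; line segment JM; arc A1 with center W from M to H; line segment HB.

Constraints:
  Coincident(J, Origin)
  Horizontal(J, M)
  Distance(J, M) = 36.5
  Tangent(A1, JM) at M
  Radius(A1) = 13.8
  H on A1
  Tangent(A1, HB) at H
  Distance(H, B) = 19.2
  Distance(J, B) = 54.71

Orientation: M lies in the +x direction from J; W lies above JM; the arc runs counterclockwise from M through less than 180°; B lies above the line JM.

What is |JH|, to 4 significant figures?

52.76

Checks: J.y = 0.00, M.y = 0.00 ✓; |WH| = 13.80 ✓; ∠(WH, HB) = 90.00° ✓; |HB| = 19.20 ✓; |JB| = 54.71 ✓.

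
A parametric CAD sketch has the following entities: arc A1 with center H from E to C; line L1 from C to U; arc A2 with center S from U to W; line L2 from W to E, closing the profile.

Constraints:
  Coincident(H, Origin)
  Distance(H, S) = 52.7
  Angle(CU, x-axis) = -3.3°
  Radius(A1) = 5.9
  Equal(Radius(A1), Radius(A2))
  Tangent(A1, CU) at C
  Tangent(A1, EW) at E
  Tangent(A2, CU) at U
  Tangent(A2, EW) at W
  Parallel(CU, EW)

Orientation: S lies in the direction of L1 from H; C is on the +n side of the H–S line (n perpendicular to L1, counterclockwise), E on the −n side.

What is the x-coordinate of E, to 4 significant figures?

-0.3396

The slot axis is L1's direction at -3.3°, so u = (cos -3.3°, sin -3.3°) = (0.9983, -0.05756) and n = (−sin -3.3°, cos -3.3°) = (0.05756, 0.9983). H is at the origin and S lies 52.7 along u from H, so S = 52.7·u = (52.61, -3.034). Tangency of A1 to both parallel lines with radius 5.9 puts C and E at H ± 5.9·n: C = (0.3396, 5.890), E = (-0.3396, -5.890). So E.x = -0.3396.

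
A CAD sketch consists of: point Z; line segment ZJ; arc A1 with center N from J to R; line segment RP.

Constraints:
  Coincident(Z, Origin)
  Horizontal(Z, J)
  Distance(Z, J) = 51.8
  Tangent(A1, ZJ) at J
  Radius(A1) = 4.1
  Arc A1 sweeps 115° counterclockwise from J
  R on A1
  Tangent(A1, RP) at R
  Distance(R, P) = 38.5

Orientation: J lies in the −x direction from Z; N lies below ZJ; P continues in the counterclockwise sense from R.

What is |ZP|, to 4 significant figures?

56.56

On A1, J sits at bearing 90° from N; a 115° counterclockwise sweep puts R at bearing 205°, so R = N + 4.1·(cos 205°, sin 205°) = (-55.52, -5.833). Tangency of A1 to RP means the radius NR is perpendicular to RP, so RP runs along (−sin 205°, cos 205°); with |RP| = 38.5, P = (-39.25, -40.73). Then |ZP| = |P − Z| = 56.56.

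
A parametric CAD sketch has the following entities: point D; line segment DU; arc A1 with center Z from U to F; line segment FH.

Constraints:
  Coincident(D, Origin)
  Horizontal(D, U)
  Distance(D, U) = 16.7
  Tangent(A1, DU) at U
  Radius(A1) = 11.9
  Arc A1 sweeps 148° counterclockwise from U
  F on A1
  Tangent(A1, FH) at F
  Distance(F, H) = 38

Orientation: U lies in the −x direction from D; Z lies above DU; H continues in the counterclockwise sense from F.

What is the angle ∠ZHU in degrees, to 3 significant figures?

9.01°

D is at the origin; DU is horizontal with |DU| = 16.7 and U on the −x side, so U = (-16.7, 0.00). The tangent condition forces ZU to be normal to DU, so Z = U + (0, 11.9) = (-16.7, 11.9). On A1, U sits at bearing -90° from Z; a 148° counterclockwise sweep puts F at bearing 58°, so F = Z + 11.9·(cos 58°, sin 58°) = (-10.4, 22.0). Tangency of A1 to FH means the radius ZF is perpendicular to FH, so FH runs along (−sin 58°, cos 58°); with |FH| = 38.0, H = (-42.6, 42.1). Then cos ∠ZHU = HZ·HU / (|HZ||HU|), giving 9.01°.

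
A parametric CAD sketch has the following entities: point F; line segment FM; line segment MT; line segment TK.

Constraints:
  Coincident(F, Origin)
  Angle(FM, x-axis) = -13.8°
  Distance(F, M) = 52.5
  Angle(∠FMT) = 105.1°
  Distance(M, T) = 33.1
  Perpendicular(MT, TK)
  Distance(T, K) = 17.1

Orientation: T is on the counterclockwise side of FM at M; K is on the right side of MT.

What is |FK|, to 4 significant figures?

82.36

∠FMT = 105.1°, so MT runs at -13.8° + (180° − 105.1°) = 61.10° from the x-axis; with |MT| = 33.1, T = M + 33.1·(cos 61.10°, sin 61.10°) = (66.98, 16.45). MT is perpendicular to TK; with |TK| = 17.1 on the right of MT, K = T + 17.1·(0.8755, -0.4833) = (81.95, 8.191). Then |FK| = |K − F| = 82.36.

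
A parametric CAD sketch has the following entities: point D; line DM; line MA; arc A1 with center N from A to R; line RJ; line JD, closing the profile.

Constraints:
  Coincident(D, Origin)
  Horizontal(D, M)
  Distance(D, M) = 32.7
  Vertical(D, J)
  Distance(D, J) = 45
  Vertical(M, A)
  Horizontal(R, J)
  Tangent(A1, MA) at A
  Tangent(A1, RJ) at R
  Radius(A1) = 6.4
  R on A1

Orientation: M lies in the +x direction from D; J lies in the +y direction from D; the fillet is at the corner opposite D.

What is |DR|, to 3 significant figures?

52.1

The virtual corner opposite D is at (32.7, 45.0). Tangency of A1 to MA means the radius NA is perpendicular to MA and the tangent condition forces NR to be normal to RJ, with radius 6.4, so the center N sits 6.4 in from both sides at N = (26.3, 38.6). That places the tangent points at A = (32.7, 38.6) on MA and R = (26.3, 45.0) on RJ. Then |DR| = |R − D| = 52.1.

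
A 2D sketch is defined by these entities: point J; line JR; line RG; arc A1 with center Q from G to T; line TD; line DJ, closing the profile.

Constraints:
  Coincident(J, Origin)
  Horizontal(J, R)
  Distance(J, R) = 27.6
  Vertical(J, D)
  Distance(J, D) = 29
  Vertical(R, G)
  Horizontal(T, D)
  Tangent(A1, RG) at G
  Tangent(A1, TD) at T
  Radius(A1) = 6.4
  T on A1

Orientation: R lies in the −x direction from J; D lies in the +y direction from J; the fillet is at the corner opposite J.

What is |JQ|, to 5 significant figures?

30.987

J is at the origin; J and R share the same y with |JR| = 27.6 and R on the −x side, so R = (-27.600, 0.0000). JD is vertical with |JD| = 29.0 and D on the +y side, so D = (0.0000, 29.000). The virtual corner opposite J is at (-27.600, 29.000). Since A1 is tangent to RG there, QG ⟂ RG and tangency of A1 to TD means the radius QT is perpendicular to TD, with radius 6.4, so the center Q sits 6.4 in from both sides at Q = (-21.200, 22.600). Then |JQ| = |Q − J| = 30.987.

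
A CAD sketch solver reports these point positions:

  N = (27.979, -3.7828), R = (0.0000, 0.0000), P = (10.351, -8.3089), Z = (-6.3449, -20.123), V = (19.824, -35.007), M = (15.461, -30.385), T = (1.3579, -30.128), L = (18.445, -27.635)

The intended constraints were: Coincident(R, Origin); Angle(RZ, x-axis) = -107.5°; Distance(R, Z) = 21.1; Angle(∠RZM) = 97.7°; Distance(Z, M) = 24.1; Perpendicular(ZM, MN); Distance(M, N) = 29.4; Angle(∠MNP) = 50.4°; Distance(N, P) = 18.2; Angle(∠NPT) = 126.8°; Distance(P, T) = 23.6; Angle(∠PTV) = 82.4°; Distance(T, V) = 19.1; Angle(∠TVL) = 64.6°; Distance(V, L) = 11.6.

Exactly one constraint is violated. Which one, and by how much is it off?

Distance(V, L) = 11.6 — off by 4.10.

R = (0.00, 0.00) ✓; RZ at -107.5° ✓; |RZ| = 21.10 ✓; ∠RZM = 97.70° ✓; |ZM| = 24.10 ✓; ∠(ZM, MN) = 90.00° ✓; |MN| = 29.40 ✓; ∠MNP = 50.40° ✓; |NP| = 18.20 ✓; ∠NPT = 126.8° ✓; |PT| = 23.60 ✓; ∠PTV = 82.40° ✓; |TV| = 19.10 ✓; ∠TVL = 64.60° ✓; |VL| = 7.500 ✗.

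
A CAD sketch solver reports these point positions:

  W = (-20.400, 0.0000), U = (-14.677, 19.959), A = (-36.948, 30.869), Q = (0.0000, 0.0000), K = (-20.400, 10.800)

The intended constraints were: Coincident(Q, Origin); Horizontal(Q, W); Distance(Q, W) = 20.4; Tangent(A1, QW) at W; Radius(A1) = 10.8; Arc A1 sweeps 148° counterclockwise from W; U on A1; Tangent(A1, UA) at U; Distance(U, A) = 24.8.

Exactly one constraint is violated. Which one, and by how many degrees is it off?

Tangent(A1, UA) at U — off by 5.90°.

Q = (0.00, 0.00) ✓; Q.y = 0.00, W.y = 0.00 ✓; |QW| = 20.40 ✓; ∠(KW, WQ) = 90.00° ✓; |KW| = 10.80 ✓; bearing(K→U) − bearing(K→W) = 148.0° ✓; |KU| = 10.80 ✓; ∠(KU, UA) = 84.10° ✗; |UA| = 24.80 ✓.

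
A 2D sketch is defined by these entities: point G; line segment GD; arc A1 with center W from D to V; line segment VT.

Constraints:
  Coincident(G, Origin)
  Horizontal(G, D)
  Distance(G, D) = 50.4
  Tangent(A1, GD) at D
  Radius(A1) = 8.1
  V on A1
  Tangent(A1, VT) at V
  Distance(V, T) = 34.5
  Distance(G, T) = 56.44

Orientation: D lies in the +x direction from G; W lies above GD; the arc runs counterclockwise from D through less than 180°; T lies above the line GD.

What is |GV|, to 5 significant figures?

58.540

Checks: ∠(WD, DG) = 90.00° ✓; |WV| = 8.100 ✓; ∠(WV, VT) = 90.00° ✓; |VT| = 34.50 ✓; |GT| = 56.44 ✓.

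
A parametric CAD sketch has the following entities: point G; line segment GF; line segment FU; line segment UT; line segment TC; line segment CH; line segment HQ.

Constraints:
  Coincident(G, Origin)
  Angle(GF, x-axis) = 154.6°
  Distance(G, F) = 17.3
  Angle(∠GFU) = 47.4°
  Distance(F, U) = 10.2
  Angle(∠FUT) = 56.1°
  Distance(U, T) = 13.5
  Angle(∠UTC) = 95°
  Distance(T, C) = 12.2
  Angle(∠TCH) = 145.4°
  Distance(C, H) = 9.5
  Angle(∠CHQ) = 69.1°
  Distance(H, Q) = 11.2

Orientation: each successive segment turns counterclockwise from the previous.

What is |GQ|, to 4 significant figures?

21.30

G is at the origin; GF runs at 154.6° with length 17.3, so F = (-15.63, 7.421). ∠GFU = 47.4° gives FU at -72.80° from the x-axis; with |FU| = 10.2, U = (-12.61, -2.323). ∠FUT = 56.1° gives UT at 51.10° from the x-axis; with |UT| = 13.5, T = (-4.134, 8.183). ∠UTC = 95.0° gives TC at 136.1° from the x-axis; with |TC| = 12.2, C = (-12.92, 16.64). ∠TCH = 145.4° gives CH at 170.7° from the x-axis; with |CH| = 9.5, H = (-22.30, 18.18). ∠CHQ = 69.1° gives HQ at -78.40° from the x-axis; with |HQ| = 11.2, Q = (-20.05, 7.207). Then |GQ| = |Q − G| = 21.30.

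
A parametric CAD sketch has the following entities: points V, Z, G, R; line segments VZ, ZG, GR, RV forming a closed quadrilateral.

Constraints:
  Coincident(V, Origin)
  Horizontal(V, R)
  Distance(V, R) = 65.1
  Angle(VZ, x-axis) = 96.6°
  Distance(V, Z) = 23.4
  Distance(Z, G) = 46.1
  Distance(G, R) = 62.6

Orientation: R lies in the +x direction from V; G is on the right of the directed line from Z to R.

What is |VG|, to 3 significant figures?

22.9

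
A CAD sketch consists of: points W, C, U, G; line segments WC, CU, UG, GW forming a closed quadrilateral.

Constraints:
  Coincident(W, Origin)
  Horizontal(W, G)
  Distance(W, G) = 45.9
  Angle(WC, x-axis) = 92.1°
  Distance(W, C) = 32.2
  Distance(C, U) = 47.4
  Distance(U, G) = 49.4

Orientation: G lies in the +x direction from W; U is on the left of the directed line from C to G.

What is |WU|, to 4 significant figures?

65.44

Checks: |CU| = 47.40 ✓; |UG| = 49.40 ✓.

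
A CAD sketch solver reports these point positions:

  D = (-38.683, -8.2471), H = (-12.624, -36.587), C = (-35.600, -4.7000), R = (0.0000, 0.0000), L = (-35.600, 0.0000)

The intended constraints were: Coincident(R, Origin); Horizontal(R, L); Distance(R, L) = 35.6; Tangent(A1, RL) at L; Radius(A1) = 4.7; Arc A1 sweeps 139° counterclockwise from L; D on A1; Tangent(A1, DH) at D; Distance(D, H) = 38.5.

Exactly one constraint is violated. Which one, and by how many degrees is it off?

Tangent(A1, DH) at D — off by 6.41°.

R = (0.00, 0.00) ✓; R.y = 0.00, L.y = 0.00 ✓; |RL| = 35.60 ✓; ∠(CL, LR) = 90.00° ✓; |CL| = 4.700 ✓; bearing(C→D) − bearing(C→L) = 139.0° ✓; |CD| = 4.700 ✓; ∠(CD, DH) = 96.41° ✗; |DH| = 38.50 ✓.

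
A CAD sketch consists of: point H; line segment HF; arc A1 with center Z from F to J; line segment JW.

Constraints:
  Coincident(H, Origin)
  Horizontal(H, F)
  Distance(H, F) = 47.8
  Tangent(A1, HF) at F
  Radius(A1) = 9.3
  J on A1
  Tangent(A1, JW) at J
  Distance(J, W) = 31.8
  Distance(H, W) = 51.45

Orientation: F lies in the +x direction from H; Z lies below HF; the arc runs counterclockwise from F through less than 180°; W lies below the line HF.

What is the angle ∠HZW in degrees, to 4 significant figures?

75.24°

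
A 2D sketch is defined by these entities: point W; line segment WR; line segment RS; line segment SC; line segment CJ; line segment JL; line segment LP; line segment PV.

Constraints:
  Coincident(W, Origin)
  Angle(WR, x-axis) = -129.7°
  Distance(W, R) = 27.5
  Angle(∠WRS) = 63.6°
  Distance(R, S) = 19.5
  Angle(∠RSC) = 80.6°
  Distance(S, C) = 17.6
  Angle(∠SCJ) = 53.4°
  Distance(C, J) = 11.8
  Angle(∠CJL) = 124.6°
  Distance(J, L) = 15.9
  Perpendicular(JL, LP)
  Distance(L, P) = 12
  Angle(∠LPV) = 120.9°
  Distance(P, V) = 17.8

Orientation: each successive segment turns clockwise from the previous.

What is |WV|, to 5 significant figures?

20.960

W is at the origin; WR runs at -129.7° with length 27.5, so R = (-17.566, -21.158). ∠WRS = 63.6° gives RS at 113.90° from the x-axis; with |RS| = 19.5, S = (-25.466, -3.3305). ∠RSC = 80.6° gives SC at 14.500° from the x-axis; with |SC| = 17.6, C = (-8.4270, 1.0762). ∠SCJ = 53.4° gives CJ at -112.10° from the x-axis; with |CJ| = 11.8, J = (-12.866, -9.8569). ∠CJL = 124.6° gives JL at -167.50° from the x-axis; with |JL| = 15.9, L = (-28.390, -13.298). JL ⟂ LP, so LP runs at 102.50°; with |LP| = 12.0, P = (-30.987, -1.5827). ∠LPV = 120.9° gives PV at 43.400° from the x-axis; with |PV| = 17.8, V = (-18.054, 10.647). Then |WV| = |V − W| = 20.960.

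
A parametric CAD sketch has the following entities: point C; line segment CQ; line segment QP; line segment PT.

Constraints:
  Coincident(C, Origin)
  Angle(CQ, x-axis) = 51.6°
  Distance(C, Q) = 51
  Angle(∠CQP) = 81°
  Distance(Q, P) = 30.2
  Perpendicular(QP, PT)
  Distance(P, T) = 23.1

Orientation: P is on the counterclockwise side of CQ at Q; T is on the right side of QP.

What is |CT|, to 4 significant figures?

76.76

C is at the origin; CQ runs at 51.6° with length 51.0, so Q = 51.0·(cos 51.6°, sin 51.6°) = (31.68, 39.97). ∠CQP = 81.0°, so QP runs at 51.6° + (180° − 81.0°) = 150.6° from the x-axis; with |QP| = 30.2, P = Q + 30.2·(cos 150.6°, sin 150.6°) = (5.368, 54.79). The perpendicularity gives PT at right angles to QP; with |PT| = 23.1 on the right of QP, T = P + 23.1·(0.4909, 0.8712) = (16.71, 74.92). Then |CT| = |T − C| = 76.76.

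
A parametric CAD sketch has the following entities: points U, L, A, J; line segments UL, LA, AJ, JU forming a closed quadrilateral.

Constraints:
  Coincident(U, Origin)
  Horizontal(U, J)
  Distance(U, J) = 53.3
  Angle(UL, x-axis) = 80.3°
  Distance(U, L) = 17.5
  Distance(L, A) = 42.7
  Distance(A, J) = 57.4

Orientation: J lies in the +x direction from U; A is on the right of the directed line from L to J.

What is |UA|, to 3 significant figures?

25.5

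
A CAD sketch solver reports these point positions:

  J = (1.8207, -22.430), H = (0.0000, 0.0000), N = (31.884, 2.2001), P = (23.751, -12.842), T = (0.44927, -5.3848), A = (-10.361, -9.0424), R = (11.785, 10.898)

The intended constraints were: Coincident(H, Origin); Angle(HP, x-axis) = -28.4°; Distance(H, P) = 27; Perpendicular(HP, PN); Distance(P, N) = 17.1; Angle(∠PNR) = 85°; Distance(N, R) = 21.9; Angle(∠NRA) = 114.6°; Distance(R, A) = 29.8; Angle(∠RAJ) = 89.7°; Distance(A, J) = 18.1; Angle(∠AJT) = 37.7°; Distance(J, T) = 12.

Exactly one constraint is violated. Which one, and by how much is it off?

Distance(J, T) = 12 — off by 5.10.

H = (0.00, 0.00) ✓; HP at -28.40° ✓; |HP| = 27.00 ✓; ∠(HP, PN) = 90.00° ✓; |PN| = 17.10 ✓; ∠PNR = 85.00° ✓; |NR| = 21.90 ✓; ∠NRA = 114.6° ✓; |RA| = 29.80 ✓; ∠RAJ = 89.70° ✓; |AJ| = 18.10 ✓; ∠AJT = 37.70° ✓; |JT| = 17.10 ✗.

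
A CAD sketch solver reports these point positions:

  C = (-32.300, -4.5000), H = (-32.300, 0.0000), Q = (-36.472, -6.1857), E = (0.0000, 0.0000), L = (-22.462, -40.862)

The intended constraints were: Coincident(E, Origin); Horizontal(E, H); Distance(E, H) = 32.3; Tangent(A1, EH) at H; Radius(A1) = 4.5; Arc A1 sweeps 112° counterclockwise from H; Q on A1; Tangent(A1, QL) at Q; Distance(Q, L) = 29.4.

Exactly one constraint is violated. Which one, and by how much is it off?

Distance(Q, L) = 29.4 — off by 8.00.

E = (0.00, 0.00) ✓; E.y = 0.00, H.y = 0.00 ✓; |EH| = 32.30 ✓; ∠(CH, HE) = 90.00° ✓; |CH| = 4.500 ✓; bearing(C→Q) − bearing(C→H) = 112.0° ✓; |CQ| = 4.500 ✓; ∠(CQ, QL) = 90.00° ✓; |QL| = 37.40 ✗.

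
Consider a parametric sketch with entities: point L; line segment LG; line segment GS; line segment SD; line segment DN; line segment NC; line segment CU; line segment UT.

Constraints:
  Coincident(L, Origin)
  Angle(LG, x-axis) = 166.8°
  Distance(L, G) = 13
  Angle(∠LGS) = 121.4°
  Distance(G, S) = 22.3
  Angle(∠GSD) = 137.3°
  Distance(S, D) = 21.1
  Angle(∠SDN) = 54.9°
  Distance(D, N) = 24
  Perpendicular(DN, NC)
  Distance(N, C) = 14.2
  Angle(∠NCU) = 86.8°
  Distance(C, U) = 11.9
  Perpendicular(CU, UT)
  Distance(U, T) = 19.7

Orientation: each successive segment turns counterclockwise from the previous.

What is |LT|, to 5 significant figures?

35.073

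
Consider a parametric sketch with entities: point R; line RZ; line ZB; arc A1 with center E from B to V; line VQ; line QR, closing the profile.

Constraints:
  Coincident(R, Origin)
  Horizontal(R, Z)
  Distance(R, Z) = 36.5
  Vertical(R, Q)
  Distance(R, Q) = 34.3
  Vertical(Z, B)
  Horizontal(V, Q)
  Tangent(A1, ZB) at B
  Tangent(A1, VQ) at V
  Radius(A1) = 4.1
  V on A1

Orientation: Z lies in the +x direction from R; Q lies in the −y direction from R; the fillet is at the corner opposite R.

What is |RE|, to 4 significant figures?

44.29

R is at the origin; RZ is horizontal with |RZ| = 36.5 and Z on the +x side, so Z = (36.50, 0.000). R and Q share the same x with |RQ| = 34.3 and Q on the −y side, so Q = (0.000, -34.30). The virtual corner opposite R is at (36.50, -34.30). A1 meets ZB tangentially, so EB is at right angles to ZB and tangency of A1 to VQ means the radius EV is perpendicular to VQ, with radius 4.1, so the center E sits 4.1 in from both sides at E = (32.40, -30.20). Then |RE| = |E − R| = 44.29.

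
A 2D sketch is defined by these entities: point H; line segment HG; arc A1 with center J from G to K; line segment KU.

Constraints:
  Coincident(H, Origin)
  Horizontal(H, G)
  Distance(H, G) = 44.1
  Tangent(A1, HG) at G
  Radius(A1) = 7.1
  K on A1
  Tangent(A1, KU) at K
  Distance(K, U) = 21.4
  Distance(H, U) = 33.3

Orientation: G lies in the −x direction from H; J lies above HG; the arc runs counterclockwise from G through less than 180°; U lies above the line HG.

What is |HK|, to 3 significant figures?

38.4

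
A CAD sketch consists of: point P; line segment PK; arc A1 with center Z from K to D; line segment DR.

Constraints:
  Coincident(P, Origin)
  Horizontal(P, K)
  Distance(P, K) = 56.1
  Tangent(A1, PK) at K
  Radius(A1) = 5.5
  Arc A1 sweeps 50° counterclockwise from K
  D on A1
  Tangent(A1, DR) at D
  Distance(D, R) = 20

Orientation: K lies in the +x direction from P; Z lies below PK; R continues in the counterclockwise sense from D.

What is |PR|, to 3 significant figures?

42.7

P is at the origin; P and K share the same y with |PK| = 56.1 and K on the +x side, so K = (56.1, 0.00). Tangency of A1 to PK means the radius ZK is perpendicular to PK, so Z = K + (0, -5.5) = (56.1, -5.50). On A1, K sits at bearing 90° from Z; a 50° counterclockwise sweep puts D at bearing 140°, so D = Z + 5.5·(cos 140°, sin 140°) = (51.9, -1.96). A1 meets DR tangentially, so ZD is at right angles to DR, so DR runs along (−sin 140°, cos 140°); with |DR| = 20.0, R = (39.0, -17.3). Then |PR| = |R − P| = 42.7.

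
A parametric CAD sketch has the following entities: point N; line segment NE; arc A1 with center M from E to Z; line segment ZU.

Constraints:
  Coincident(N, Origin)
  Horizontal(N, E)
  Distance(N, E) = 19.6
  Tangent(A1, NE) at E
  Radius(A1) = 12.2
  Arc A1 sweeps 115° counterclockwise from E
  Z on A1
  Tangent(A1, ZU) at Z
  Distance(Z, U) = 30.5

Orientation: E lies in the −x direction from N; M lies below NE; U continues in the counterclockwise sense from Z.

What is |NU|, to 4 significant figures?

48.38

N is at the origin; N and E share the same y with |NE| = 19.6 and E on the −x side, so E = (-19.60, 0.000). Tangency of A1 to NE means the radius ME is perpendicular to NE, so M = E + (0, -12.2) = (-19.60, -12.20). On A1, E sits at bearing 90° from M; a 115° counterclockwise sweep puts Z at bearing 205°, so Z = M + 12.2·(cos 205°, sin 205°) = (-30.66, -17.36). A1 meets ZU tangentially, so MZ is at right angles to ZU, so ZU runs along (−sin 205°, cos 205°); with |ZU| = 30.5, U = (-17.77, -45.00). Then |NU| = |U − N| = 48.38.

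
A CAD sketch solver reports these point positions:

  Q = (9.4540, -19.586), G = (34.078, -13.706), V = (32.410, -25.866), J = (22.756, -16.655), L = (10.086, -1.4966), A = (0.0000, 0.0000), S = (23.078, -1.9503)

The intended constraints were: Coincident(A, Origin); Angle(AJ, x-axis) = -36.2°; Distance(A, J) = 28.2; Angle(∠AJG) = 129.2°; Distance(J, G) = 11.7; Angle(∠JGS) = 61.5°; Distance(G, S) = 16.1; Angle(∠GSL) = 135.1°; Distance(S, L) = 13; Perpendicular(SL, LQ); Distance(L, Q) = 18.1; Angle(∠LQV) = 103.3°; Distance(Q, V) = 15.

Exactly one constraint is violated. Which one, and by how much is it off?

Distance(Q, V) = 15 — off by 8.80.

A = (0.00, 0.00) ✓; AJ at -36.20° ✓; |AJ| = 28.20 ✓; ∠AJG = 129.2° ✓; |JG| = 11.70 ✓; ∠JGS = 61.50° ✓; |GS| = 16.10 ✓; ∠GSL = 135.1° ✓; |SL| = 13.00 ✓; ∠(SL, LQ) = 90.00° ✓; |LQ| = 18.10 ✓; ∠LQV = 103.3° ✓; |QV| = 23.80 ✗.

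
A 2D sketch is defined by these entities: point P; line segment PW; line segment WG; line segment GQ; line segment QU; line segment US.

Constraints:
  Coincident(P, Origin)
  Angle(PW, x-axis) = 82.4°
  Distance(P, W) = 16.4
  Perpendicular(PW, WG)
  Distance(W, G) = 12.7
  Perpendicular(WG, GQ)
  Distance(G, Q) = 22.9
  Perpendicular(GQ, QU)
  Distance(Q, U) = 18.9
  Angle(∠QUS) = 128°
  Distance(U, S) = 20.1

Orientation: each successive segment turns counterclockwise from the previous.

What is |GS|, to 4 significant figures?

32.06

P is at the origin; PW runs at 82.4° with length 16.4, so W = (2.169, 16.26). The perpendicularity gives WG at right angles to PW, so WG runs at 172.4°; with |WG| = 12.7, G = (-10.42, 17.94). The perpendicularity gives GQ at right angles to WG, so GQ runs at -97.60°; with |GQ| = 22.9, Q = (-13.45, -4.763). GQ is perpendicular to QU, so QU runs at -7.600°; with |QU| = 18.9, U = (5.286, -7.263). ∠QUS = 128.0° gives US at 44.40° from the x-axis; with |US| = 20.1, S = (19.65, 6.800). Then |GS| = |S − G| = 32.06.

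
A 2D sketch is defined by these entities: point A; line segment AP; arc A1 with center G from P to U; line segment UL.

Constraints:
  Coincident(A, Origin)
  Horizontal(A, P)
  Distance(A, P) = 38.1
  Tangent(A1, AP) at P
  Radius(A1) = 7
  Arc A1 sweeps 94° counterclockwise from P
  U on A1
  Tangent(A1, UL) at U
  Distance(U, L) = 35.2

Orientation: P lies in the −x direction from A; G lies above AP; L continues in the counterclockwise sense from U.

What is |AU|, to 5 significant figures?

32.005

A is at the origin; AP is horizontal with |AP| = 38.1 and P on the −x side, so P = (-38.100, 0.0000). Tangency of A1 to AP means the radius GP is perpendicular to AP, so G = P + (0, 7) = (-38.100, 7.0000). On A1, P sits at bearing -90° from G; a 94° counterclockwise sweep puts U at bearing 4°, so U = G + 7.0·(cos 4°, sin 4°) = (-31.117, 7.4883). Then |AU| = |U − A| = 32.005.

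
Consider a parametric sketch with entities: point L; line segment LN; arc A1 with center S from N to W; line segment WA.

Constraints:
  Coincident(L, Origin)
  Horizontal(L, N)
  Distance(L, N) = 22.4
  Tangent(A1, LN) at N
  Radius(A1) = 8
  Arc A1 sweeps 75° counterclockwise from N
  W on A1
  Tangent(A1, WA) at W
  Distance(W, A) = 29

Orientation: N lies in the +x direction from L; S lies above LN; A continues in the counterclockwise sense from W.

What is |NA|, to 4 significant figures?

37.20

L is at the origin; L and N share the same y with |LN| = 22.4 and N on the +x side, so N = (22.40, 0.000). Tangency of A1 to LN means the radius SN is perpendicular to LN, so S = N + (0, 8) = (22.40, 8.000). On A1, N sits at bearing -90° from S; a 75° counterclockwise sweep puts W at bearing -15°, so W = S + 8.0·(cos -15°, sin -15°) = (30.13, 5.929). Since A1 is tangent to WA there, SW ⟂ WA, so WA runs along (−sin -15°, cos -15°); with |WA| = 29.0, A = (37.63, 33.94). Then |NA| = |A − N| = 37.20.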